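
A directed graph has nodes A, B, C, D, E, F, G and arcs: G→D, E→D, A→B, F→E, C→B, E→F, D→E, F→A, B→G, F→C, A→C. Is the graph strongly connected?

From E we can reach every vertex (A, B, C, D, E, F, G), and every vertex can reach E (A, B, C, D, E, F, G). So the whole graph is one strongly connected component.

Yes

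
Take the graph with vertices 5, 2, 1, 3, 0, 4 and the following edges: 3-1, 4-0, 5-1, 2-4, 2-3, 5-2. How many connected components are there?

1

Starting from 0 we can reach 0, 1, 2, 3, 4, 5. That is one component of size 6.
Total: 1 component.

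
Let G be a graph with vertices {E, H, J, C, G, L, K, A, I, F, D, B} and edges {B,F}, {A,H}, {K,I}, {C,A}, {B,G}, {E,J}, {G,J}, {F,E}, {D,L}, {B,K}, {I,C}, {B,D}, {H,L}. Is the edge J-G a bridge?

No

After removing J-G, the path J-E-F-B-G still connects them, so the edge is not a bridge.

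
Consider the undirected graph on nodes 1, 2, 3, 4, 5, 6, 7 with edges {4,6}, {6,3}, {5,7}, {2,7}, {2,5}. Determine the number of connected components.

1 is isolated — a component by itself.
Starting from 3 we can reach 3, 4, 6. That is one component of size 3.
Starting from 2 we can reach 2, 5, 7. That is one component of size 3.
Total: 3 components.

3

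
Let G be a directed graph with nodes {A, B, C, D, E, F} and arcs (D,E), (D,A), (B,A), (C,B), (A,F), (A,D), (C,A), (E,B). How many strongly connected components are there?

{A, B, D, E} are all mutually reachable — one SCC of size 4.
{C} is an SCC by itself.
{F} is an SCC by itself.
That gives 3 strongly connected components.

3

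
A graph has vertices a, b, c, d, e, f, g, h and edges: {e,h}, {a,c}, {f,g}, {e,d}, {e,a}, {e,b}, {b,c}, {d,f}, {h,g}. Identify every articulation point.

e

Removing e increases the component count from 1 to 2, so e is a cut vertex.
By contrast removing d leaves 1 component; it is not a cut vertex. No other vertex is a cut vertex either.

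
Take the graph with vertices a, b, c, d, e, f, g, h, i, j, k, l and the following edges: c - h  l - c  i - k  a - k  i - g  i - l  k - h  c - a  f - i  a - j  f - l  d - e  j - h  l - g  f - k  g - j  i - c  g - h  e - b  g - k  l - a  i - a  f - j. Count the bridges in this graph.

The edges on the cycle f-i-l-g-j-f are not bridges since each lies on that cycle.
But removing e - b disconnects e from b; removing d - e disconnects d from e — these are bridges.
That makes 2 bridges.

2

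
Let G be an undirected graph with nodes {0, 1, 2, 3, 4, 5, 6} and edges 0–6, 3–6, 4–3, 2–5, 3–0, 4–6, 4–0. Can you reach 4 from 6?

Yes

From 6 we can reach 0, 3, 4, 6, which includes 4.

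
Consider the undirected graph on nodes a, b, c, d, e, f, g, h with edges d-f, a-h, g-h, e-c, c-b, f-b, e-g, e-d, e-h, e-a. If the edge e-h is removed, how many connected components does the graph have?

1

e and h are still connected via e-a-h, so the component count stays at 1.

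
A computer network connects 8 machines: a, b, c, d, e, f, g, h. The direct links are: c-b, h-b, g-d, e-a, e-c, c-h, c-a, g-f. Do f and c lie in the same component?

No

The component containing f is {d, f, g}, and c is not in it.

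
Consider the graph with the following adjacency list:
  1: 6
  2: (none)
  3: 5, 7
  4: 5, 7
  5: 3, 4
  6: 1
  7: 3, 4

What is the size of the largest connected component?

4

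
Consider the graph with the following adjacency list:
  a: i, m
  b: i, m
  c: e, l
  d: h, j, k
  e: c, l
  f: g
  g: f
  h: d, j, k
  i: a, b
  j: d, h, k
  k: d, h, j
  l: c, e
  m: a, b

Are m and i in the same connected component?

From m we can reach a, b, i, m, which includes i.

Yes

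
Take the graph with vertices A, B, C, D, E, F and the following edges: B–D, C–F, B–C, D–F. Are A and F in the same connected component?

No

The component containing A is {A}, and F is not in it.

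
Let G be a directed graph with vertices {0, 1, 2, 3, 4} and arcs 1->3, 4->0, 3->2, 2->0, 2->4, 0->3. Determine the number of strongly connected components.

2

{0, 2, 3, 4} are all mutually reachable — one SCC of size 4.
{1} is an SCC by itself.
That gives 2 strongly connected components.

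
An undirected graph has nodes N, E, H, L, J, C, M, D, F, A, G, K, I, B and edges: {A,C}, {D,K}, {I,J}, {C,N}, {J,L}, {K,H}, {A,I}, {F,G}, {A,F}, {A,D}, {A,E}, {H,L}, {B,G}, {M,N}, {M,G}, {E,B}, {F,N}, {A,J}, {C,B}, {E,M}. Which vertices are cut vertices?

Removing A increases the component count from 1 to 2, so A is a cut vertex.
By contrast removing H leaves 1 component; it is not a cut vertex. No other vertex is a cut vertex either.

A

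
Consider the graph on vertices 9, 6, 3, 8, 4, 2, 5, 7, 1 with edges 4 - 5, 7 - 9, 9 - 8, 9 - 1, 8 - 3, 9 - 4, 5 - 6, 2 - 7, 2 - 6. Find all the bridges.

The edges on the cycle 2-7-9-4-5-6-2 are not bridges since each lies on that cycle.
But removing 9 - 8 disconnects 9 from 8; removing 3 - 8 disconnects 3 from 8; removing 9 - 1 disconnects 9 from 1 — these are bridges.

1-9, 3-8, 8-9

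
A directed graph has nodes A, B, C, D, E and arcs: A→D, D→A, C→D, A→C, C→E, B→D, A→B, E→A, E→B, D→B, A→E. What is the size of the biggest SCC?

5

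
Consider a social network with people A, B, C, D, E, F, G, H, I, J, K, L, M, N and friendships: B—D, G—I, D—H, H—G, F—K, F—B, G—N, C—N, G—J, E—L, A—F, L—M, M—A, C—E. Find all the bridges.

F-K, G-I, G-J

The edges on the cycle C-E-L-M-A-F-B-D-H-G-N-C are not bridges since each lies on that cycle.
But removing K—F disconnects K from F; removing G—J disconnects G from J; removing G—I disconnects G from I — these are bridges.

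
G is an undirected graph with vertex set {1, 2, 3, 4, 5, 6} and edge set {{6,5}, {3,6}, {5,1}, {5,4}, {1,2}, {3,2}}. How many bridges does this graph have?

1

The edges on the cycle 3-6-5-1-2-3 are not bridges since each lies on that cycle.
But removing 5 - 4 disconnects 5 from 4 — this is a bridge.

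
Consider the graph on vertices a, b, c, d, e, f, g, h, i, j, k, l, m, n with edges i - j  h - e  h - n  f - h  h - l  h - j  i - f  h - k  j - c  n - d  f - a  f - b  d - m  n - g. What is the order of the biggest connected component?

14

Starting from a we can reach a, b, c, d, e, f, g, h, i, j, k, l, m, n. That is one component of size 14.
The largest has 14 vertices.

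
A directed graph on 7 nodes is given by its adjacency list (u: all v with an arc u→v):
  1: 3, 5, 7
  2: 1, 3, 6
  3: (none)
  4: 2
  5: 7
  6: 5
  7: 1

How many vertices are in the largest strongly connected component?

{1, 5, 7} are all mutually reachable — one SCC of size 3.
{2} is an SCC by itself.
{4} is an SCC by itself.
{3} is an SCC by itself.
{6} is an SCC by itself.
The largest has 3 vertices.

3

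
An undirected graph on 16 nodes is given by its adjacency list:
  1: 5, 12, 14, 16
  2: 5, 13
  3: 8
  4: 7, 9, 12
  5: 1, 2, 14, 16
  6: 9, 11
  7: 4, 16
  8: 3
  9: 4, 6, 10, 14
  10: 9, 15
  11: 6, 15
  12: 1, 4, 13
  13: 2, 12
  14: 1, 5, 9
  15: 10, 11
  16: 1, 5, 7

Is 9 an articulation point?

Deleting 9 raises the number of components from 2 to 3, so 9 is a cut vertex.

Yes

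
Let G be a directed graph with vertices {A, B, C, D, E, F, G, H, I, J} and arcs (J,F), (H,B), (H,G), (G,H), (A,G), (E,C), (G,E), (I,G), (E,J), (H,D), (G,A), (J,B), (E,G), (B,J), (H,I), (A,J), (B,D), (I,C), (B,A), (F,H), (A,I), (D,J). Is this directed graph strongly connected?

No

There is no directed path from C to B, so the graph is not strongly connected.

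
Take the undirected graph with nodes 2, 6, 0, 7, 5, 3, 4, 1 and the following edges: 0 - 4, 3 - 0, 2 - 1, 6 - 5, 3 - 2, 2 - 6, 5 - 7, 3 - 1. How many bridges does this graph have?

The edges on the cycle 3-2-1-3 are not bridges since each lies on that cycle.
But removing 0 - 4 disconnects 0 from 4; removing 3 - 0 disconnects 3 from 0; removing 5 - 7 disconnects 5 from 7; removing 6 - 5 disconnects 6 from 5 — these are bridges.
In total 5 edges are bridges.

5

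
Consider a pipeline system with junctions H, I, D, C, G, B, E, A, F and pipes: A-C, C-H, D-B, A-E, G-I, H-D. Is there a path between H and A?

From H we can reach A, B, C, D, E, H, which includes A.

Yes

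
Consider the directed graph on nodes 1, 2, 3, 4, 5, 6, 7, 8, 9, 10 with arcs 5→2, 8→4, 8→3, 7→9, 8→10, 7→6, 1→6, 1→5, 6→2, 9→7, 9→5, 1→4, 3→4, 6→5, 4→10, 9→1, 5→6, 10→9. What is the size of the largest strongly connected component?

5

{1, 4, 7, 9, 10} are all mutually reachable — one SCC of size 5.
{5, 6} are all mutually reachable — one SCC of size 2.
{3} is an SCC by itself.
{8} is an SCC by itself.
{2} is an SCC by itself.
The largest has 5 vertices.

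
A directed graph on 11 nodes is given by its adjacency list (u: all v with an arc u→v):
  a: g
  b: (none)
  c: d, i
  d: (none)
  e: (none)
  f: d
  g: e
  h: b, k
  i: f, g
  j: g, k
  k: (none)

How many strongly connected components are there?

{d} is an SCC by itself.
{e} is an SCC by itself.
{f} is an SCC by itself.
{c} is an SCC by itself.
{g} is an SCC by itself.
(and 6 more singleton SCCs)
That gives 11 strongly connected components.

11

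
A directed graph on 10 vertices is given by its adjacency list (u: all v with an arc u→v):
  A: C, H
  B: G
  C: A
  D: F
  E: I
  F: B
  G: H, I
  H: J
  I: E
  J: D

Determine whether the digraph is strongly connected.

There is no directed path from G to C, so the graph is not strongly connected.

No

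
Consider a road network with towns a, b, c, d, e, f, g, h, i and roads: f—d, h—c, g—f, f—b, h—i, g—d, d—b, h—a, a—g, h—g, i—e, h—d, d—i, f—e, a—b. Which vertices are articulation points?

h

Removing h increases the component count from 1 to 2, so h is a cut vertex.
By contrast removing f leaves 1 component; it is not a cut vertex. No other vertex is a cut vertex either.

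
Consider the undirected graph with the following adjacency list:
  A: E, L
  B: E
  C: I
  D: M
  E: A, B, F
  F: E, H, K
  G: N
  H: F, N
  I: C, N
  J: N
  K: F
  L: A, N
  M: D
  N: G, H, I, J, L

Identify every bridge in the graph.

The edges on the cycle N-H-F-E-A-L-N are not bridges since each lies on that cycle.
But removing I-C disconnects I from C; removing F-K disconnects F from K; removing N-J disconnects N from J; removing E-B disconnects E from B — these are bridges.
In total 7 edges are bridges.

B-E, C-I, D-M, F-K, G-N, I-N, J-N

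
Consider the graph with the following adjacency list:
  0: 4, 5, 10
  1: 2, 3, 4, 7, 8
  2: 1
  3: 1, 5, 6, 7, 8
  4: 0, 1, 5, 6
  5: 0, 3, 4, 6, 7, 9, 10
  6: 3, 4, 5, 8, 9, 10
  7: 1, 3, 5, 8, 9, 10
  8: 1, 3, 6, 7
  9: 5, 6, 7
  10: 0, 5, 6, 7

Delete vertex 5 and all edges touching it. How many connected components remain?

With 5 gone, the remaining components are: {0, 1, 2, 3, 4, 6, 7, 8, 9, 10}.
That is 1 component.

1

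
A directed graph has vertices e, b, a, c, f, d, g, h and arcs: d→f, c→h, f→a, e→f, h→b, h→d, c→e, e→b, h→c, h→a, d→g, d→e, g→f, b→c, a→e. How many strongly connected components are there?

{a, b, c, d, e, f, g, h} are all mutually reachable — one SCC of size 8.
That gives 1 strongly connected component.

1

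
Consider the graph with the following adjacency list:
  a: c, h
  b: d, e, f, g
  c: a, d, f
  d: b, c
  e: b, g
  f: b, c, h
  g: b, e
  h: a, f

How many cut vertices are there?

Removing b increases the component count from 1 to 2, so b is a cut vertex.
By contrast removing c leaves 1 component; it is not a cut vertex. No other vertex is a cut vertex either.

1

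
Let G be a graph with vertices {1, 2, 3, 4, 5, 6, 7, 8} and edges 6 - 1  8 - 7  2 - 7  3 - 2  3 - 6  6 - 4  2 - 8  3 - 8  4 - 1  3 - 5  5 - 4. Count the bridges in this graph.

0

The edges on the cycle 3-2-7-8-3 are not bridges since each lies on that cycle.
Every edge lies on some cycle, so there are no bridges.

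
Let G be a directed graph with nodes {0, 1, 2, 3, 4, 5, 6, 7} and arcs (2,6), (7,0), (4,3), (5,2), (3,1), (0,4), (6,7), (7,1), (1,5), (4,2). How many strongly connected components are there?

{0, 1, 2, 3, 4, 5, 6, 7} are all mutually reachable — one SCC of size 8.
That gives 1 strongly connected component.

1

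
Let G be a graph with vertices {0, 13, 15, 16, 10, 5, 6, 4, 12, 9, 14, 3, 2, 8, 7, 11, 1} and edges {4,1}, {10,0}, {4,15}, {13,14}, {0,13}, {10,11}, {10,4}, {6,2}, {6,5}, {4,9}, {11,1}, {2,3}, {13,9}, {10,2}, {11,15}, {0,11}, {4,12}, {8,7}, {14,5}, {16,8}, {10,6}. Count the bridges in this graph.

4

The edges on the cycle 10-4-15-11-0-10 are not bridges since each lies on that cycle.
But removing 4–12 disconnects 4 from 12; removing 16–8 disconnects 16 from 8; removing 2–3 disconnects 2 from 3; removing 7–8 disconnects 7 from 8 — these are bridges.
That makes 4 bridges.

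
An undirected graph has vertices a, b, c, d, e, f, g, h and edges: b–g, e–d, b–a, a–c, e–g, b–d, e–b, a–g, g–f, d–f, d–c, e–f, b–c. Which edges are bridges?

none

The edges on the cycle b-a-g-b are not bridges since each lies on that cycle.
Every edge lies on some cycle, so there are no bridges.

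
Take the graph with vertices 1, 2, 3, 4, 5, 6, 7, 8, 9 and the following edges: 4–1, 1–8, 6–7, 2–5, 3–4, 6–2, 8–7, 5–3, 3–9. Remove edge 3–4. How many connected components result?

1

3 and 4 are still connected via 3-5-2-6-7-8-1-4, so the component count stays at 1.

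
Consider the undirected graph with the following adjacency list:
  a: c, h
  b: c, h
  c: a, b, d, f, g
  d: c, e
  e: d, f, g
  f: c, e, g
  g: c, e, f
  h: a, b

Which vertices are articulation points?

Removing c increases the component count from 1 to 2, so c is a cut vertex.
By contrast removing g leaves 1 component; it is not a cut vertex. No other vertex is a cut vertex either.

c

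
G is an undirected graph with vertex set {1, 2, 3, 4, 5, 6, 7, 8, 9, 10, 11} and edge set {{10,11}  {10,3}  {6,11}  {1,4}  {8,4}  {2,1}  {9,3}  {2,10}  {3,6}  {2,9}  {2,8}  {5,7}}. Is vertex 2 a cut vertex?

Deleting 2 raises the number of components from 2 to 3, so 2 is a cut vertex.

Yes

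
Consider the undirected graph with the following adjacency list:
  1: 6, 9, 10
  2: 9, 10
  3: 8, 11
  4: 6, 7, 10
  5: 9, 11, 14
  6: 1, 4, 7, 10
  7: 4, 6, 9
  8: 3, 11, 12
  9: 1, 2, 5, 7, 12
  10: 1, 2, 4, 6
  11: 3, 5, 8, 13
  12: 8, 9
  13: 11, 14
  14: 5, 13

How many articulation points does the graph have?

1

Removing 9 increases the component count from 1 to 2, so 9 is a cut vertex.
By contrast removing 8 leaves 1 component; it is not a cut vertex. No other vertex is a cut vertex either.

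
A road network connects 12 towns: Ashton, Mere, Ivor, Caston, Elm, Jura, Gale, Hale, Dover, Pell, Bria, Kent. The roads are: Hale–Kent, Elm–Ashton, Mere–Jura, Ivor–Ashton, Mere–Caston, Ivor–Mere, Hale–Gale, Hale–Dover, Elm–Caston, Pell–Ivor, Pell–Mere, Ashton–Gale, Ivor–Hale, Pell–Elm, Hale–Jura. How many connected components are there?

2

Bria is isolated — a component by itself.
Starting from Elm we can reach Elm, Gale, Hale, Ivor, Jura, Kent, Mere, Pell, Dover, Ashton, Caston. That is one component of size 11.
Total: 2 components.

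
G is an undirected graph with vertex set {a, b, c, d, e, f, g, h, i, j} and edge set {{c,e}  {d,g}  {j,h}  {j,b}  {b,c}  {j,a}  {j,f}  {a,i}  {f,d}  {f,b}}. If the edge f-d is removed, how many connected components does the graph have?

2

Before removal there is 1 component.
f-d is a bridge — removing it separates f's side from d's side.
After removal: 2 components.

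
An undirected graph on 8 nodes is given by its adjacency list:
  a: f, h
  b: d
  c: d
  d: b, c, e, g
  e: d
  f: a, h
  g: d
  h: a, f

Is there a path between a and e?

No

The component containing a is {a, f, h}, and e is not in it.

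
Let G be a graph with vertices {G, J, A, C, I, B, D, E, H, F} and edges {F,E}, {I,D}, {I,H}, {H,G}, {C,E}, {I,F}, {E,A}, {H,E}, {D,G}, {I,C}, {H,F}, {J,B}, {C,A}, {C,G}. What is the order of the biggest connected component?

8

Starting from B we can reach B, J. That is one component of size 2.
Starting from A we can reach A, C, D, E, F, G, H, I. That is one component of size 8.
The largest has 8 vertices.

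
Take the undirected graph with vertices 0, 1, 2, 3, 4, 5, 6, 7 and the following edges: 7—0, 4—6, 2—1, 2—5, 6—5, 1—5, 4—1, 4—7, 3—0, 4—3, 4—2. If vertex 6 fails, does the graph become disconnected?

Deleting 6 leaves 1 component (was 1) (its neighbors 4, 5 remain connected to each other), so 6 is not a cut vertex.

No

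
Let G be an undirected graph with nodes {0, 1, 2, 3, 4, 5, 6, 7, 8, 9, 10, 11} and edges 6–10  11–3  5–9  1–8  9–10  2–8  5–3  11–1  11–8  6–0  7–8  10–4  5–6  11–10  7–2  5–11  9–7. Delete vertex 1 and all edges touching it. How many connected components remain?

1

With 1 gone, the remaining components are: {0, 2, 3, 4, 5, 6, 7, 8, 9, 10, 11}.
That is 1 component.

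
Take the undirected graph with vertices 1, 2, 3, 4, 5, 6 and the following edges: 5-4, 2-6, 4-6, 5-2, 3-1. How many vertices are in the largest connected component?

Starting from 1 we can reach 1, 3. That is one component of size 2.
Starting from 2 we can reach 2, 4, 5, 6. That is one component of size 4.
The largest has 4 vertices.

4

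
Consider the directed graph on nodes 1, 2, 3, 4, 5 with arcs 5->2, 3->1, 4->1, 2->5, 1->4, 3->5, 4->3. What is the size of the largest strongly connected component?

3

{1, 3, 4} are all mutually reachable — one SCC of size 3.
{2, 5} are all mutually reachable — one SCC of size 2.
The largest has 3 vertices.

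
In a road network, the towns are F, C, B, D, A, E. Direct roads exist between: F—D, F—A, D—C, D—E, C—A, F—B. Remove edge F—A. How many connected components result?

F and A are still connected via F-D-C-A, so the component count stays at 1.

1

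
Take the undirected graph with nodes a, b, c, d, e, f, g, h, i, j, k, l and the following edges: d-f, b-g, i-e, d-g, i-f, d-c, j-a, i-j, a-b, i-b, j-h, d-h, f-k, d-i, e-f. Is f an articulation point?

Deleting f raises the number of components from 2 to 3, so f is a cut vertex.

Yes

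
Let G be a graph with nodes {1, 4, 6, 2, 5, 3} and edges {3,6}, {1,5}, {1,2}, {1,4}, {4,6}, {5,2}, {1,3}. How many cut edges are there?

0

The edges on the cycle 1-5-2-1 are not bridges since each lies on that cycle.
Every edge lies on some cycle, so there are no bridges.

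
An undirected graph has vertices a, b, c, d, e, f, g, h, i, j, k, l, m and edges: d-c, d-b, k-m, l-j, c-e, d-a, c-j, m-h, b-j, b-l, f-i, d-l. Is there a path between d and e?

Yes

From d we can reach a, b, c, d, e, j, l, which includes e.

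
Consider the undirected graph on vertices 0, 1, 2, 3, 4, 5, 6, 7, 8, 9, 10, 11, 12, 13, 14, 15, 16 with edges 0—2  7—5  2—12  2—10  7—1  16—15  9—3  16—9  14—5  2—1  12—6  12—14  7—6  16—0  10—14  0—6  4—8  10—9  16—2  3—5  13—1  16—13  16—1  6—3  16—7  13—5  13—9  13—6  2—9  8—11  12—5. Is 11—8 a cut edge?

Yes

Removing 11—8 leaves no path between 11 and 8: the component count goes from 2 to 3. So it is a bridge.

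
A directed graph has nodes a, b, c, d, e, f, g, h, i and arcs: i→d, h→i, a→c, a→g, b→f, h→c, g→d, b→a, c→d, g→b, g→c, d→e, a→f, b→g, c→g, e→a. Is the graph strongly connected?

There is no directed path from e to i, so the graph is not strongly connected.

No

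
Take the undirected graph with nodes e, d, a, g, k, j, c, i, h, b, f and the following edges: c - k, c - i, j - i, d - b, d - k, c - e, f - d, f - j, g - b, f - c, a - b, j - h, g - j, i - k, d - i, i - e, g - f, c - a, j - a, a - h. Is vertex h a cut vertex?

No

Deleting h leaves 1 component (was 1) (its neighbors a, j remain connected to each other), so h is not a cut vertex.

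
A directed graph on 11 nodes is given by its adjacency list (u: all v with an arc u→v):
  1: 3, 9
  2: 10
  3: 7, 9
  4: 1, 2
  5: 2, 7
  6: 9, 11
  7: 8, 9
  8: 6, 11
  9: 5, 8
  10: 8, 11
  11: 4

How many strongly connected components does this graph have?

1

{1, 2, 3, 4, 5, 6, 7, 8, 9, 10, 11} are all mutually reachable — one SCC of size 11.
That gives 1 strongly connected component.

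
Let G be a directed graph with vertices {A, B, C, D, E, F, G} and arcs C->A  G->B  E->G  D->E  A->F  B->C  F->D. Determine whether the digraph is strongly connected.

Yes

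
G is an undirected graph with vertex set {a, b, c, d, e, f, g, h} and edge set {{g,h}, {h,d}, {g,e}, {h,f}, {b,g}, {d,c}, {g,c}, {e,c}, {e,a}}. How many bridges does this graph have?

The edges on the cycle g-e-c-g are not bridges since each lies on that cycle.
But removing g - b disconnects g from b; removing f - h disconnects f from h; removing e - a disconnects e from a — these are bridges.
That makes 3 bridges.

3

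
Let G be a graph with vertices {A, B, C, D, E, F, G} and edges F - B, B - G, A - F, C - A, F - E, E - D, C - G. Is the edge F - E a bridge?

Removing F - E leaves no path between F and E: the component count goes from 1 to 2. So it is a bridge.

Yes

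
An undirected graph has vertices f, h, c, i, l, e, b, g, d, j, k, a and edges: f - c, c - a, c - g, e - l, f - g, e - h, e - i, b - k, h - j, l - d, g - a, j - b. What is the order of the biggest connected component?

8

Starting from a we can reach a, c, f, g. That is one component of size 4.
Starting from b we can reach b, d, e, h, i, j, k, l. That is one component of size 8.
The largest has 8 vertices.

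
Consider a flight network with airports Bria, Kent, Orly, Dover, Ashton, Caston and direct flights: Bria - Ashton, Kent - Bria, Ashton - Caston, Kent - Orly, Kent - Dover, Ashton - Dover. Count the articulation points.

2

Removing Kent increases the component count from 1 to 2, so Kent is a cut vertex.
Removing Ashton increases the component count from 1 to 2, so Ashton is a cut vertex.
By contrast removing Dover leaves 1 component; it is not a cut vertex. No other vertex is a cut vertex either.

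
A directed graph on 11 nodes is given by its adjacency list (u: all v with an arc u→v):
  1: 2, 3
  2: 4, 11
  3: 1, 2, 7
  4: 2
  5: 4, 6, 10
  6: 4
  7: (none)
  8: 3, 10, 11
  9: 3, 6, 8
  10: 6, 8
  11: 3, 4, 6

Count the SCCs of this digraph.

{1, 2, 3, 4, 6, 11} are all mutually reachable — one SCC of size 6.
{8, 10} are all mutually reachable — one SCC of size 2.
{9} is an SCC by itself.
{7} is an SCC by itself.
{5} is an SCC by itself.
That gives 5 strongly connected components.

5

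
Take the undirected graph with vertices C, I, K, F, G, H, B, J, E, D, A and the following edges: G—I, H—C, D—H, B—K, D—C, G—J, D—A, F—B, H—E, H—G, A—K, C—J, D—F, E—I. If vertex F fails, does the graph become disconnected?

Deleting F leaves 1 component (was 1) (its neighbors B, D remain connected to each other), so F is not a cut vertex.

No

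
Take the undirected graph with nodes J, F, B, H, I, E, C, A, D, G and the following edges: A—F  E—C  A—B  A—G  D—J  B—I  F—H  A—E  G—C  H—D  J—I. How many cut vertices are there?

1

Removing A increases the component count from 1 to 2, so A is a cut vertex.
By contrast removing G leaves 1 component; it is not a cut vertex. No other vertex is a cut vertex either.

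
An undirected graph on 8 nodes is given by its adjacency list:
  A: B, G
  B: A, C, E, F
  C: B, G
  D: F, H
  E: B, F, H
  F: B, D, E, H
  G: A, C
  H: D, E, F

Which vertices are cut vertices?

B

Removing B increases the component count from 1 to 2, so B is a cut vertex.
By contrast removing E leaves 1 component; it is not a cut vertex. No other vertex is a cut vertex either.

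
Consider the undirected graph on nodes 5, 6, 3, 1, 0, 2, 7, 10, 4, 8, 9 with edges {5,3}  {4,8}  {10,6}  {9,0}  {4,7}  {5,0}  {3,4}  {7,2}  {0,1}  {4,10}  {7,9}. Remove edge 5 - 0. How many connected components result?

1

5 and 0 are still connected via 5-3-4-7-9-0, so the component count stays at 1.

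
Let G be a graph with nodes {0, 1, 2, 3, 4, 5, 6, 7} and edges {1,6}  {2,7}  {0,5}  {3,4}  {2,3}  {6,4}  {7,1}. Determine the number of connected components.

Starting from 0 we can reach 0, 5. That is one component of size 2.
Starting from 1 we can reach 1, 2, 3, 4, 6, 7. That is one component of size 6.
Total: 2 components.

2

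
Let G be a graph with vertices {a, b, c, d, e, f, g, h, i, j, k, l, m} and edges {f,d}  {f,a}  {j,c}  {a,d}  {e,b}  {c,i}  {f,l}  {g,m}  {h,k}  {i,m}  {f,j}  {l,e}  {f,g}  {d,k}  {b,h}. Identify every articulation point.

f

Removing f increases the component count from 1 to 2, so f is a cut vertex.
By contrast removing d leaves 1 component; it is not a cut vertex. No other vertex is a cut vertex either.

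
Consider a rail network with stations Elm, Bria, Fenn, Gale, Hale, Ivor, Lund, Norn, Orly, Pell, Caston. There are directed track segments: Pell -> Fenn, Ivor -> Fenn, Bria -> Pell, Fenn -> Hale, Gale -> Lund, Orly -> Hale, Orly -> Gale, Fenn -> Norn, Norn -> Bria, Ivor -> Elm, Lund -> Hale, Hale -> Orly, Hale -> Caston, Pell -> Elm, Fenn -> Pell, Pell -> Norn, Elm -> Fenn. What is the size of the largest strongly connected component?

{Elm, Bria, Fenn, Norn, Pell} are all mutually reachable — one SCC of size 5.
{Gale, Hale, Lund, Orly} are all mutually reachable — one SCC of size 4.
{Ivor} is an SCC by itself.
{Caston} is an SCC by itself.
The largest has 5 vertices.

5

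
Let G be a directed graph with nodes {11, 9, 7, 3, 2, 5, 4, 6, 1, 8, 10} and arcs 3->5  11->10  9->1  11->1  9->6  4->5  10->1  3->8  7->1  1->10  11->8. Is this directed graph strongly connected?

No

There is no directed path from 9 to 3, so the graph is not strongly connected.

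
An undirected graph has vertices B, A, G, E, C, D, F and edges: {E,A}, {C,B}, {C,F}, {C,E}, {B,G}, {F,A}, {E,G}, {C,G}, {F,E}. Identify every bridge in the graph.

none

The edges on the cycle F-E-A-F are not bridges since each lies on that cycle.
Every edge lies on some cycle, so there are no bridges.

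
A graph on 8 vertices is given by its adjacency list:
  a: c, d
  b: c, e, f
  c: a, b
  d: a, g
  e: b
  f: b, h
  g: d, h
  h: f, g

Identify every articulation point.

b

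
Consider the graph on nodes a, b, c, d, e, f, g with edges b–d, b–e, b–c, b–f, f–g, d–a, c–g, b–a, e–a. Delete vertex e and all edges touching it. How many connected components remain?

With e gone, the remaining components are: {a, b, c, d, f, g}.
That is 1 component.

1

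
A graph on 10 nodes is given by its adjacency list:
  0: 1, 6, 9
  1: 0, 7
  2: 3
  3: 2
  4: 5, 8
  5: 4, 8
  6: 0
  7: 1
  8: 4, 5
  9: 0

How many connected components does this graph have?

3

Starting from 2 we can reach 2, 3. That is one component of size 2.
Starting from 4 we can reach 4, 5, 8. That is one component of size 3.
Starting from 0 we can reach 0, 1, 6, 7, 9. That is one component of size 5.
Total: 3 components.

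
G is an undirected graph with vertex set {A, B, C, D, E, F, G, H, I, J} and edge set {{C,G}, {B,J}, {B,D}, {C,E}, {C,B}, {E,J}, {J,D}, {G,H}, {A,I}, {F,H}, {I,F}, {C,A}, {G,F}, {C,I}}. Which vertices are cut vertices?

C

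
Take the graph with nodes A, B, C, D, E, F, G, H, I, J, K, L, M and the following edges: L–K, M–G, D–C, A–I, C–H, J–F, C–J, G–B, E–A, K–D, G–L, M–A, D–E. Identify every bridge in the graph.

The edges on the cycle M-G-L-K-D-E-A-M are not bridges since each lies on that cycle.
But removing G–B disconnects G from B; removing C–J disconnects C from J; removing I–A disconnects I from A; removing J–F disconnects J from F — these are bridges.
In total 6 edges are bridges.

A-I, B-G, C-D, C-H, C-J, F-J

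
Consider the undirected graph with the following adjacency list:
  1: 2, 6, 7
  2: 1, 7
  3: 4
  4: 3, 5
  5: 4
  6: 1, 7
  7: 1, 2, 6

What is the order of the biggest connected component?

4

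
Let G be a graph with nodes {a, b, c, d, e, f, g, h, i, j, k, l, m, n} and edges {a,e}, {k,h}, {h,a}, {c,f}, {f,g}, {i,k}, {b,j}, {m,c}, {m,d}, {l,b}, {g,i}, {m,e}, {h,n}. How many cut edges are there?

The edges on the cycle m-c-f-g-i-k-h-a-e-m are not bridges since each lies on that cycle.
But removing b—j disconnects b from j; removing n—h disconnects n from h; removing l—b disconnects l from b; removing m—d disconnects m from d — these are bridges.
That makes 4 bridges.

4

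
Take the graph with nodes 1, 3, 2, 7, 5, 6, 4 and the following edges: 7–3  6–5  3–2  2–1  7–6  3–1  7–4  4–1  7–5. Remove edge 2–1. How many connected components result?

1

2 and 1 are still connected via 2-3-1, so the component count stays at 1.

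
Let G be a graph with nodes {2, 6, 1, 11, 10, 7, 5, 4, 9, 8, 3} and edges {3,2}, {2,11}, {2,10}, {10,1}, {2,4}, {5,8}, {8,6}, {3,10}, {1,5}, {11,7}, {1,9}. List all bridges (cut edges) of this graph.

1-10, 1-5, 1-9, 11-2, 11-7, 2-4, 5-8, 6-8

The edges on the cycle 3-2-10-3 are not bridges since each lies on that cycle.
But removing 2–4 disconnects 2 from 4; removing 7–11 disconnects 7 from 11; removing 1–5 disconnects 1 from 5; removing 6–8 disconnects 6 from 8 — these are bridges.
In total 8 edges are bridges.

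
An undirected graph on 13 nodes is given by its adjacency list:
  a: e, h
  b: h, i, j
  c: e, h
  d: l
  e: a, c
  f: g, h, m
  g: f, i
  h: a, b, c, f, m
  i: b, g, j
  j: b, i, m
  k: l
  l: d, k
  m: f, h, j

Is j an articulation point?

Deleting j leaves 2 components (was 2), so j is not a cut vertex.

No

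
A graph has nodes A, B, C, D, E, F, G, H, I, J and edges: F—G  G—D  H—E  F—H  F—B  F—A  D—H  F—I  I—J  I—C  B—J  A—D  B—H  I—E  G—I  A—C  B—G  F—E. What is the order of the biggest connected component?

Starting from A we can reach A, B, C, D, E, F, G, H, I, J. That is one component of size 10.
The largest has 10 vertices.

10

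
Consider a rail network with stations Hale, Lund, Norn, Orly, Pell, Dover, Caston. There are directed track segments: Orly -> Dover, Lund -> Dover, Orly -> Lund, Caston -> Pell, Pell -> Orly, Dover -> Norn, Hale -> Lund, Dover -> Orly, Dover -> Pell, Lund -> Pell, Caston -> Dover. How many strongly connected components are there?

4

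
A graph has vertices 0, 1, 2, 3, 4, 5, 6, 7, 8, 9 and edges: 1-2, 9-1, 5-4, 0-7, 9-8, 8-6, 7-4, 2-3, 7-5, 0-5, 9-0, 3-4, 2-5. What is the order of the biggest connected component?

10

Starting from 0 we can reach 0, 1, 2, 3, 4, 5, 6, 7, 8, 9. That is one component of size 10.
The largest has 10 vertices.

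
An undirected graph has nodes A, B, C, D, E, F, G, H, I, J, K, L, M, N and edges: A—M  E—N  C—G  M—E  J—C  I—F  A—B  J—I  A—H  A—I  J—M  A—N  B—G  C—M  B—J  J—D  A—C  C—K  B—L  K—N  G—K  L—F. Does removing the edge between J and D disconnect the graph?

Removing J—D leaves no path between J and D: the component count goes from 1 to 2. So it is a bridge.

Yes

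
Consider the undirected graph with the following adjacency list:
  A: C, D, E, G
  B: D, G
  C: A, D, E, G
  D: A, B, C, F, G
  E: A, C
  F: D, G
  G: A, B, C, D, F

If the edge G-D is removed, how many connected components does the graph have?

1

G and D are still connected via G-F-D, so the component count stays at 1.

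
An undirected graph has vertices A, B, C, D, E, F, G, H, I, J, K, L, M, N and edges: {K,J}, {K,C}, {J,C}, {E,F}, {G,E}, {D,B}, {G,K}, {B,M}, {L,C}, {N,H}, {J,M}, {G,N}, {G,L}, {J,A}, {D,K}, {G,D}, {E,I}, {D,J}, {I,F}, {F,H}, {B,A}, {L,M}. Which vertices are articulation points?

G

Removing G increases the component count from 1 to 2, so G is a cut vertex.
By contrast removing J leaves 1 component; it is not a cut vertex. No other vertex is a cut vertex either.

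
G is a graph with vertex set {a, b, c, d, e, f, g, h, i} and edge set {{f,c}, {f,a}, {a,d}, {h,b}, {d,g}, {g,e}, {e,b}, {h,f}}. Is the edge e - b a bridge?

No

After removing e - b, the path e-g-d-a-f-h-b still connects them, so the edge is not a bridge.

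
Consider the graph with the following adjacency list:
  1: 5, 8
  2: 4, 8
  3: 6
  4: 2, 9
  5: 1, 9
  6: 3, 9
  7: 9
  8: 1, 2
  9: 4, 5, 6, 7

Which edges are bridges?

The edges on the cycle 1-5-9-4-2-8-1 are not bridges since each lies on that cycle.
But removing 3-6 disconnects 3 from 6; removing 9-7 disconnects 9 from 7; removing 9-6 disconnects 9 from 6 — these are bridges.

3-6, 6-9, 7-9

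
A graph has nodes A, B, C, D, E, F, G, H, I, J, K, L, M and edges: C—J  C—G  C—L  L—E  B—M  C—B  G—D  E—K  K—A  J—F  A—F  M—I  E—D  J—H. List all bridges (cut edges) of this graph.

B-C, B-M, H-J, I-M

The edges on the cycle C-L-E-K-A-F-J-C are not bridges since each lies on that cycle.
But removing H—J disconnects H from J; removing C—B disconnects C from B; removing B—M disconnects B from M; removing M—I disconnects M from I — these are bridges.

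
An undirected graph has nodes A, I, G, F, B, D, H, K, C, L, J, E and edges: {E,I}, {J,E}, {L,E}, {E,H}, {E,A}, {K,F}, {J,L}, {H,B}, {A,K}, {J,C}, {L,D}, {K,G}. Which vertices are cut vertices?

Removing A increases the component count from 1 to 2, so A is a cut vertex.
Removing E increases the component count from 1 to 4, so E is a cut vertex.
Removing H increases the component count from 1 to 2, so H is a cut vertex.
Likewise J, K, L are cut vertices.
By contrast removing G leaves 1 component; it is not a cut vertex. No other vertex is a cut vertex either.

A, E, H, J, K, L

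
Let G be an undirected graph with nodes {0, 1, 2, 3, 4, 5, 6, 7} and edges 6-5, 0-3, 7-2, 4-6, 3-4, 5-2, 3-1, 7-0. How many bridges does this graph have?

The edges on the cycle 7-0-3-4-6-5-2-7 are not bridges since each lies on that cycle.
But removing 3-1 disconnects 3 from 1 — this is a bridge.

1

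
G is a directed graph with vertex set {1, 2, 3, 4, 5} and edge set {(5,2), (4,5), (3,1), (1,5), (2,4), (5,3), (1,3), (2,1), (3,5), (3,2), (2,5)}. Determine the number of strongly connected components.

{1, 2, 3, 4, 5} are all mutually reachable — one SCC of size 5.
That gives 1 strongly connected component.

1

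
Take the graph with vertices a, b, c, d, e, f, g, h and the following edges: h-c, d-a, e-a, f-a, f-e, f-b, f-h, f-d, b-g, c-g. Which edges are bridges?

none

The edges on the cycle f-h-c-g-b-f are not bridges since each lies on that cycle.
Every edge lies on some cycle, so there are no bridges.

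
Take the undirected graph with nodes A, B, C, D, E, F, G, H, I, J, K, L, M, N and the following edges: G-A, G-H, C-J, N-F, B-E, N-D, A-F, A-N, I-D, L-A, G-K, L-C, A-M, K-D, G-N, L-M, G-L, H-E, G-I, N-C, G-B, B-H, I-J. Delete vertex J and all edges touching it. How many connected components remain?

With J gone, the remaining components are: {A, B, C, D, E, F, G, H, I, K, L, M, N}.
That is 1 component.

1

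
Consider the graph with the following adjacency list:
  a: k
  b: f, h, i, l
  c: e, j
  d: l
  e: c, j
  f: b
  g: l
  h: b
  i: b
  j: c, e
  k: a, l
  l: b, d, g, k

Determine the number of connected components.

2

Starting from c we can reach c, e, j. That is one component of size 3.
Starting from a we can reach a, b, d, f, g, h, i, k, l. That is one component of size 9.
Total: 2 components.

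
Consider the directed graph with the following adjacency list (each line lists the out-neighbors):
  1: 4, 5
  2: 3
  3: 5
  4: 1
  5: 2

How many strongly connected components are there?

2

{2, 3, 5} are all mutually reachable — one SCC of size 3.
{1, 4} are all mutually reachable — one SCC of size 2.
That gives 2 strongly connected components.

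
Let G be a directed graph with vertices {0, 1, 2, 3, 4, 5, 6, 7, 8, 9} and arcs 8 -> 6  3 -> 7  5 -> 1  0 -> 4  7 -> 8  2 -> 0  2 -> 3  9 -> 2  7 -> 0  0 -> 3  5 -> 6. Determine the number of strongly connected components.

{0, 3, 7} are all mutually reachable — one SCC of size 3.
{5} is an SCC by itself.
{6} is an SCC by itself.
{8} is an SCC by itself.
{9} is an SCC by itself.
(and 3 more singleton SCCs)
That gives 8 strongly connected components.

8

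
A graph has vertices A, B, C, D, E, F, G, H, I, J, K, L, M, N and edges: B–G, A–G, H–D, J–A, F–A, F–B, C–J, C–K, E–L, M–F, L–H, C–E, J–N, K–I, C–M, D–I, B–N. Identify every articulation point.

Removing C increases the component count from 1 to 2, so C is a cut vertex.
By contrast removing M leaves 1 component; it is not a cut vertex. No other vertex is a cut vertex either.

C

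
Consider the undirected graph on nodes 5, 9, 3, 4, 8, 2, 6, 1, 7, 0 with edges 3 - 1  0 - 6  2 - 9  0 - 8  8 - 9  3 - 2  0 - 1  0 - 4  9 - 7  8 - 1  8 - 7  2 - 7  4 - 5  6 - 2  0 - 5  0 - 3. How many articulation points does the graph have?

Removing 0 increases the component count from 1 to 2, so 0 is a cut vertex.
By contrast removing 7 leaves 1 component; it is not a cut vertex. No other vertex is a cut vertex either.

1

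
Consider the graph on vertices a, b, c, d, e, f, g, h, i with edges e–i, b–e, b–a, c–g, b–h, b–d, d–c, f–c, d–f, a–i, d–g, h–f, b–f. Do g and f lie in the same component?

Yes

From g we can reach a, b, c, d, e, f, g, h, i, which includes f.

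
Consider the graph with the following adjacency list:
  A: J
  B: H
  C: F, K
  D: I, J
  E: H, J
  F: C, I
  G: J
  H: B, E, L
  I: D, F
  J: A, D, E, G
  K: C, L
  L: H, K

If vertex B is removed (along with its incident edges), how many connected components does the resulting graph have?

With B gone, the remaining components are: {A, C, D, E, F, G, H, I, J, K, L}.
That is 1 component.

1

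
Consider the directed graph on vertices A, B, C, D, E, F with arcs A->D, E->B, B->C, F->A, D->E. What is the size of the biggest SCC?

1

{F} is an SCC by itself.
{D} is an SCC by itself.
{B} is an SCC by itself.
{A} is an SCC by itself.
{C} is an SCC by itself.
(and 1 more singleton SCC)
The largest has 1 vertex.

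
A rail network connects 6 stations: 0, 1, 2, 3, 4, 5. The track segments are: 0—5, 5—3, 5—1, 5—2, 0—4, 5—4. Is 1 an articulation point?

No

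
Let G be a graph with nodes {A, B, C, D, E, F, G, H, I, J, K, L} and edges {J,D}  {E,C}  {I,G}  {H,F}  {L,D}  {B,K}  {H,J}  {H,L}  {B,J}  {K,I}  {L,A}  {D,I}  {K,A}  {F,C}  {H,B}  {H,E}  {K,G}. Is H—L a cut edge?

After removing H—L, the path H-J-D-L still connects them, so the edge is not a bridge.

No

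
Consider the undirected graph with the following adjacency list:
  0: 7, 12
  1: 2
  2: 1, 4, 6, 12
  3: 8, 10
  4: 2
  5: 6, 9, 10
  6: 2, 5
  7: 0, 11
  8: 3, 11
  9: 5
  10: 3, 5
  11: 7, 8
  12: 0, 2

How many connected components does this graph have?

Starting from 0 we can reach 0, 1, 2, 3, 4, 5, 6, 7, 8, 9, 10, 11, 12. That is one component of size 13.
Total: 1 component.

1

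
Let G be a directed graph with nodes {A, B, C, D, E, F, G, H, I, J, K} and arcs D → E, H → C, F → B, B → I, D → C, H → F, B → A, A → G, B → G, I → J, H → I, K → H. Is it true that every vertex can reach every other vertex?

There is no directed path from D to H, so the graph is not strongly connected.

No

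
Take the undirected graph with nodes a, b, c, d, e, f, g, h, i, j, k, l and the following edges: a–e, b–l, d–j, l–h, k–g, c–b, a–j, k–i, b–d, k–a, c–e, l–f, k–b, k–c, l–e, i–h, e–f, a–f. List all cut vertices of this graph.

k

Removing k increases the component count from 1 to 2, so k is a cut vertex.
By contrast removing f leaves 1 component; it is not a cut vertex. No other vertex is a cut vertex either.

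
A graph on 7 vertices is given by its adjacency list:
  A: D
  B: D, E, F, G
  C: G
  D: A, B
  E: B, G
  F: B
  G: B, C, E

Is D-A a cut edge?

Removing D-A leaves no path between D and A: the component count goes from 1 to 2. So it is a bridge.

Yes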